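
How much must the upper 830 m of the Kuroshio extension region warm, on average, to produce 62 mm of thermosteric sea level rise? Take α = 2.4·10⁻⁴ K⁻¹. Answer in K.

ΔT = Δh/(αH) = 0.062 / (2.4×10⁻⁴ × 830) ≈ 0.3112 K

about 0.31 K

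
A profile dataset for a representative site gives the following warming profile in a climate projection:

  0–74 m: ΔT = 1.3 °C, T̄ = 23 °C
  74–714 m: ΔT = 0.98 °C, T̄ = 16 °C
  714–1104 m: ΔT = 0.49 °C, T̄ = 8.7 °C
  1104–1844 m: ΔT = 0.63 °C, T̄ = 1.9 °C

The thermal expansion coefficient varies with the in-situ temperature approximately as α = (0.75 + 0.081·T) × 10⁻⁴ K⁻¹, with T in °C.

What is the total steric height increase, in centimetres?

Layer 1: α = (0.75 + 0.081×23)×10⁻⁴ = 2.613×10⁻⁴ K⁻¹
Layer 2: α = (0.75 + 0.081×16)×10⁻⁴ = 2.046×10⁻⁴ K⁻¹
Layer 3: α = (0.75 + 0.081×8.7)×10⁻⁴ = 1.4547×10⁻⁴ K⁻¹
Layer 4: α = (0.75 + 0.081×1.9)×10⁻⁴ = 0.9039×10⁻⁴ K⁻¹
74 × 2.613×10⁻⁴ × 1.3 = 0.02513706 m
0.98 × 2.046×10⁻⁴ × 640 = 0.12832512 m
Layer 3: 1.4547×10⁻⁴ × 0.49 × 390 = 0.027799317 m
1104–1844 m: 740 × 0.9039×10⁻⁴ × 0.63 = 0.042139818 m
Δh = 0.02513706 + 0.12832512 + 0.027799317 + 0.042139818 = 0.223401315 m ≈ 22.3 cm

about 22.3 cm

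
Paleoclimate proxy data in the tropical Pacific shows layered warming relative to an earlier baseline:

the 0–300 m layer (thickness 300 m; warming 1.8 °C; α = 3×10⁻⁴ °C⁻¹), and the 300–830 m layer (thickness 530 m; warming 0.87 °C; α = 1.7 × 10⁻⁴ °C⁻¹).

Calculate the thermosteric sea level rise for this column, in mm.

0–300 m: 3×10⁻⁴ × 300 × 1.8 = 0.16200 m
300–830 m: 530 × 1.7×10⁻⁴ × 0.87 = 0.078387 m
Δh = 0.16200 + 0.078387 = 0.240387 m

Δh ≈ 240 mm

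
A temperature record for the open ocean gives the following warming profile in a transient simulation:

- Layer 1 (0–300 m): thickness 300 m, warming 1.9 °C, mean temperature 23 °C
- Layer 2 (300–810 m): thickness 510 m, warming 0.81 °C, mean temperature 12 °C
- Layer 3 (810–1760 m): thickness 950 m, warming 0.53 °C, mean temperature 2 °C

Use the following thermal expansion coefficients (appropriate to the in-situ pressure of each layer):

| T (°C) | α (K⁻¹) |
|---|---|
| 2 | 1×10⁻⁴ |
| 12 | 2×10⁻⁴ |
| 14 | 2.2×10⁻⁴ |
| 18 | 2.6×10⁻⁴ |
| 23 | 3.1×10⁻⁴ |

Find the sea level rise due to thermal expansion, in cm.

Layer 1 at 23 °C → α = 3.1×10⁻⁴ K⁻¹
Layer 2 at 12 °C → α = 2×10⁻⁴ K⁻¹
Layer 3 at 2 °C → α = 1×10⁻⁴ K⁻¹
0–300 m: 300 × 3.1×10⁻⁴ × 1.9 = 0.17670 m
Layer 2: 510 × 2×10⁻⁴ × 0.81 = 0.08262 m
Layer 3: 1×10⁻⁴ × 950 × 0.53 = 0.05035 m
Δh = 0.17670 + 0.08262 + 0.05035 = 0.30967 m

31 cm of thermosteric rise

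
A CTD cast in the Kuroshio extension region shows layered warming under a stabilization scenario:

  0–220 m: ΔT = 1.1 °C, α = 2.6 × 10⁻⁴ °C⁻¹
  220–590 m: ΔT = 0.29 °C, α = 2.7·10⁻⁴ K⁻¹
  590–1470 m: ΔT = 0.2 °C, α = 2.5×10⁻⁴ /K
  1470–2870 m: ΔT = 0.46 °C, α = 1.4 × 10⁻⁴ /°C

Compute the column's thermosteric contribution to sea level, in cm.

22.6 cm

Layer 1: 2.6×10⁻⁴ × 220 × 1.1 = 0.06292 m
2.7×10⁻⁴ × 0.29 × 370 = 0.028971 m
590–1470 m: 0.2 × 880 × 2.5×10⁻⁴ = 0.04400 m
1470–2870 m: 0.46 × 1.4×10⁻⁴ × 1400 = 0.09016 m
Δh = 0.06292 + 0.028971 + 0.04400 + 0.09016 = 0.226051 m ≈ 22.6 cm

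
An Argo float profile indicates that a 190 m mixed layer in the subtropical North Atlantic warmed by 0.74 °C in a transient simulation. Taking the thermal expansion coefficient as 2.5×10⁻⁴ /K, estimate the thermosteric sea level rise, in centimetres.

Δh = αΔT·H = 2.5×10⁻⁴ × 0.74 × 190 = 0.03515 m

about 3.5 cm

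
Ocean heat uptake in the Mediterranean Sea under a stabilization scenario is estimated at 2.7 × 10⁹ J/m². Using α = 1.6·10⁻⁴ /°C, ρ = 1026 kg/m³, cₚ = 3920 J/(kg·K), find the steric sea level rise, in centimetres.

10.7 cm

Δh = αQ/(ρcₚ) = 1.6×10⁻⁴ × 2.7×10⁹ / (1026 × 3920) ≈ 0.10741 m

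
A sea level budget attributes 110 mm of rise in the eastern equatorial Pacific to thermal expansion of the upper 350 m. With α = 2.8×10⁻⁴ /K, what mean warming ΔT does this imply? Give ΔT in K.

ΔT = Δh/(αH) = 0.11 / (2.8×10⁻⁴ × 350) ≈ 1.122 K

ΔT ≈ 1.12 K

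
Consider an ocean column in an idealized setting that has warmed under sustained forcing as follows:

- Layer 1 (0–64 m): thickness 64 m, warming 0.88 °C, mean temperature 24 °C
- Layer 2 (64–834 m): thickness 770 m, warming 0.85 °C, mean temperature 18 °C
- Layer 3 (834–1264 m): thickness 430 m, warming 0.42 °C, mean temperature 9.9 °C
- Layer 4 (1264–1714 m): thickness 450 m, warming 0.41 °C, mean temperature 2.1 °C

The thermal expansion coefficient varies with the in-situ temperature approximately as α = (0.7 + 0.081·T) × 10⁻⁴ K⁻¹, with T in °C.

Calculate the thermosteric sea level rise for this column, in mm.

Layer 1: α = (0.7 + 0.081×24)×10⁻⁴ = 2.644×10⁻⁴ K⁻¹
Layer 2: α = (0.7 + 0.081×18)×10⁻⁴ = 2.158×10⁻⁴ K⁻¹
Layer 3: α = (0.7 + 0.081×9.9)×10⁻⁴ = 1.5019×10⁻⁴ K⁻¹
Layer 4: α = (0.7 + 0.081×2.1)×10⁻⁴ = 0.8701×10⁻⁴ K⁻¹
0.88 × 64 × 2.644×10⁻⁴ = 0.014891008 m
64–834 m: 770 × 0.85 × 2.158×10⁻⁴ = 0.1412411 m
834–1264 m: 1.5019×10⁻⁴ × 430 × 0.42 = 0.027124314 m
0.8701×10⁻⁴ × 450 × 0.41 = 0.016053345 m
Δh = 0.014891008 + 0.1412411 + 0.027124314 + 0.016053345 = 0.199309767 m

Δh ≈ 199 mm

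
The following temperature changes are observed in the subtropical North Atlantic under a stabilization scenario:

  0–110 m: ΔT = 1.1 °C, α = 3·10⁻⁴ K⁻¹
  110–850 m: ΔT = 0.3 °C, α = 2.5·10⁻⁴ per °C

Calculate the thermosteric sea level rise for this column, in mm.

about 91.8 mm

110 × 3×10⁻⁴ × 1.1 = 0.03630 m
740 × 2.5×10⁻⁴ × 0.3 = 0.05550 m
Δh = 0.03630 + 0.05550 = 0.09180 m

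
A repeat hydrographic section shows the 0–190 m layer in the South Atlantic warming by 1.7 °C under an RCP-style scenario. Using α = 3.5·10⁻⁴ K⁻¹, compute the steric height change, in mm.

about 113 mm

Δh = αΔT·H = 3.5×10⁻⁴ × 1.7 × 190 = 0.11305 m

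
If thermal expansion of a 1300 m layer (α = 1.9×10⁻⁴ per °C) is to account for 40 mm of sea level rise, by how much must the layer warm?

ΔT ≈ 0.162 K

ΔT = Δh/(αH) = 0.04 / (1.9×10⁻⁴ × 1300) ≈ 0.1619 K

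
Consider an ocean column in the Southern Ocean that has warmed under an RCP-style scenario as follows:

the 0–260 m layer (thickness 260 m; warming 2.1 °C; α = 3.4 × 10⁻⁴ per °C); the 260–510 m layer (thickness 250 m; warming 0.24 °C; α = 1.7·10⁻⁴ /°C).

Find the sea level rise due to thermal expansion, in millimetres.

196 mm

0–260 m: 2.1 × 3.4×10⁻⁴ × 260 = 0.18564 m
Layer 2: 250 × 0.24 × 1.7×10⁻⁴ = 0.01020 m
Δh = 0.18564 + 0.01020 = 0.19584 m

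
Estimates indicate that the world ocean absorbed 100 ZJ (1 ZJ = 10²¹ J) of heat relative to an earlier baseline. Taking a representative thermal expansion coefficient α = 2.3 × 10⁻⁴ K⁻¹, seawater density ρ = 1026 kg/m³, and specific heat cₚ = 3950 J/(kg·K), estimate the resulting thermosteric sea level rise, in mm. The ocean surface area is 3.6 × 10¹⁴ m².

Per unit area: Q = 100×10²¹ / (3.6×10¹⁴) ≈ 2.778×10⁸ J/m²
Δh = αQ/(ρcₚ) = 2.3×10⁻⁴ × 2.778×10⁸ / (1026 × 3950) ≈ 0.015766 m

Δh ≈ 15.8 mm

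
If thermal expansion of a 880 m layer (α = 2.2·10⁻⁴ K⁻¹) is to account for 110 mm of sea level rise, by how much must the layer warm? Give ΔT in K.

0.57 K

ΔT = Δh/(αH) = 0.11 / (2.2×10⁻⁴ × 880) ≈ 0.5682 K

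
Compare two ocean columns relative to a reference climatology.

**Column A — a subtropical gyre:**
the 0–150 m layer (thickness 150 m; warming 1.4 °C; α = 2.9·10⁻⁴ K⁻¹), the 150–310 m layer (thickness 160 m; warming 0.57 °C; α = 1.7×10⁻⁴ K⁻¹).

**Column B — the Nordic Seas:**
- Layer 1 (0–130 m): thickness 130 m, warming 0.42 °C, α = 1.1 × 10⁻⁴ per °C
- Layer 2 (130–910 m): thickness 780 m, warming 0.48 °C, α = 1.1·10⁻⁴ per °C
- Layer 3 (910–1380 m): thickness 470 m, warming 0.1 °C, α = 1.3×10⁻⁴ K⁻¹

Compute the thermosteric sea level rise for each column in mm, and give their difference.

A 0–150 m: 1.4 × 150 × 2.9×10⁻⁴ = 0.06090 m
A Layer 2: 0.57 × 160 × 1.7×10⁻⁴ = 0.015504 m
A total: 0.076404 m
B Layer 1: 0.42 × 130 × 1.1×10⁻⁴ = 0.006006 m
B Layer 2: 1.1×10⁻⁴ × 0.48 × 780 = 0.041184 m
B 0.1 × 470 × 1.3×10⁻⁴ = 0.00611 m
B total: 0.05330 m
Difference: 0.076404 − 0.05330 = 0.023104 m

A: 76.4 mm; B: 53.3 mm; difference 23.1 mm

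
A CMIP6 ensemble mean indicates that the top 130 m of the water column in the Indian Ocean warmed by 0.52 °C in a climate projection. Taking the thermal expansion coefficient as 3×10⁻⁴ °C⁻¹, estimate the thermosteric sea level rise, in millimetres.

Δh = 20 mm

Δh = αΔT·H = 3×10⁻⁴ × 0.52 × 130 = 0.02028 m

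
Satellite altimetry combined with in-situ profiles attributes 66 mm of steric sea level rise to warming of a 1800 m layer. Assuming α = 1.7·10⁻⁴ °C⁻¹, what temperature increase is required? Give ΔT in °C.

0.216 °C

ΔT = Δh/(αH) = 0.066 / (1.7×10⁻⁴ × 1800) ≈ 0.2157 °C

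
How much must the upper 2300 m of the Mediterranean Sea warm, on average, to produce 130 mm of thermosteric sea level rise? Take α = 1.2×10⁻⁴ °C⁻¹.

about 0.471 K

ΔT = Δh/(αH) = 0.13 / (1.2×10⁻⁴ × 2300) ≈ 0.4710 K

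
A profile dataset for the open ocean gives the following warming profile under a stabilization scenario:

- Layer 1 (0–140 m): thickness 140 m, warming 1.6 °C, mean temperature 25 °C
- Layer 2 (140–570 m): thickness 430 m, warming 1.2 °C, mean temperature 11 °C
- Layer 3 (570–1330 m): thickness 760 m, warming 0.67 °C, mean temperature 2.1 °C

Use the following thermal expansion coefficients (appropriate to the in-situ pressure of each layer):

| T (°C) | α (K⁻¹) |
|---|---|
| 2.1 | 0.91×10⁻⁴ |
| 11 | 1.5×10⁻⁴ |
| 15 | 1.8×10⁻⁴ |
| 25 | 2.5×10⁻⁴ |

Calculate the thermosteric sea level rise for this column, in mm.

Layer 1 at 25 °C → α = 2.5×10⁻⁴ K⁻¹
Layer 2 at 11 °C → α = 1.5×10⁻⁴ K⁻¹
Layer 3 at 2.1 °C → α = 0.91×10⁻⁴ K⁻¹
2.5×10⁻⁴ × 1.6 × 140 = 0.05600 m
1.5×10⁻⁴ × 430 × 1.2 = 0.07740 m
570–1330 m: 0.67 × 0.91×10⁻⁴ × 760 = 0.0463372 m
Δh = 0.05600 + 0.07740 + 0.0463372 = 0.1797372 m ≈ 180 mm

Δh ≈ 180 mm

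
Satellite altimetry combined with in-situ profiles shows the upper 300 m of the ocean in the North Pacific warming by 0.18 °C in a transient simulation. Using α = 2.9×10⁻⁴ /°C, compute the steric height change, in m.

Δh ≈ 0.016 m

Δh = αΔT·H = 2.9×10⁻⁴ × 0.18 × 300 = 0.01566 m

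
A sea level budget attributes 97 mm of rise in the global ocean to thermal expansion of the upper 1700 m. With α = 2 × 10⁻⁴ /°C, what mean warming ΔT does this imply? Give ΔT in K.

ΔT = Δh/(αH) = 0.097 / (2×10⁻⁴ × 1700) ≈ 0.2853 K

ΔT ≈ 0.29 K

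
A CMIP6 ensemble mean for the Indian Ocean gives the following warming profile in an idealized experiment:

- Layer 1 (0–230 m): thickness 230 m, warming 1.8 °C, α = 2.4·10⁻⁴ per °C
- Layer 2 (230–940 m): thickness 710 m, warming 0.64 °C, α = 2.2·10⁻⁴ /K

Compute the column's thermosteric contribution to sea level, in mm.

about 200 mm

2.4×10⁻⁴ × 1.8 × 230 = 0.09936 m
2.2×10⁻⁴ × 710 × 0.64 = 0.099968 m
Δh = 0.09936 + 0.099968 = 0.199328 m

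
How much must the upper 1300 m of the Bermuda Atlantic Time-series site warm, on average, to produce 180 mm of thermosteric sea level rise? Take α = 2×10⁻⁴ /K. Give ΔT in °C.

0.692 °C

ΔT = Δh/(αH) = 0.18 / (2×10⁻⁴ × 1300) ≈ 0.6923 °C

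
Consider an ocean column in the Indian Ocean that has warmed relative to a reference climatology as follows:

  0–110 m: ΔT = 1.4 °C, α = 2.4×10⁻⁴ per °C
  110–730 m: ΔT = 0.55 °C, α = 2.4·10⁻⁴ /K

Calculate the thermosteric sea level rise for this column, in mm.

0–110 m: 1.4 × 110 × 2.4×10⁻⁴ = 0.03696 m
620 × 2.4×10⁻⁴ × 0.55 = 0.08184 m
Δh = 0.03696 + 0.08184 = 0.11880 m ≈ 120 mm

120 mm of thermosteric rise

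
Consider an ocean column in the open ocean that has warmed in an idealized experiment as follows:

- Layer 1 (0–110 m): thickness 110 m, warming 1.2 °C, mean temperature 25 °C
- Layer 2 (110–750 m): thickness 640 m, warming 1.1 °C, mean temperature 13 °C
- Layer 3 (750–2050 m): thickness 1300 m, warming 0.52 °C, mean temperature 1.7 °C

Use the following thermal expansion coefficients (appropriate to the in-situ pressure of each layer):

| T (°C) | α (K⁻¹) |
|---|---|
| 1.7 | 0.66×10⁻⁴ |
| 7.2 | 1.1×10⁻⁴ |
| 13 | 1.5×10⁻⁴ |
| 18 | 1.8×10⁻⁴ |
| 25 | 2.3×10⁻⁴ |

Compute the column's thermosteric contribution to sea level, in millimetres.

Δh ≈ 181 mm

Layer 1 at 25 °C → α = 2.3×10⁻⁴ K⁻¹
Layer 2 at 13 °C → α = 1.5×10⁻⁴ K⁻¹
Layer 3 at 1.7 °C → α = 0.66×10⁻⁴ K⁻¹
0–110 m: 2.3×10⁻⁴ × 110 × 1.2 = 0.03036 m
1.5×10⁻⁴ × 640 × 1.1 = 0.10560 m
750–2050 m: 0.52 × 1300 × 0.66×10⁻⁴ = 0.044616 m
Δh = 0.03036 + 0.10560 + 0.044616 = 0.180576 m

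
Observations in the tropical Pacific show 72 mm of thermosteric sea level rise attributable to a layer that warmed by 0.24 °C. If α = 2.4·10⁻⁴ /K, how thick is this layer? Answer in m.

H = Δh/(αΔT) = 0.072 / (2.4×10⁻⁴ × 0.24) = 1250 m

1250 m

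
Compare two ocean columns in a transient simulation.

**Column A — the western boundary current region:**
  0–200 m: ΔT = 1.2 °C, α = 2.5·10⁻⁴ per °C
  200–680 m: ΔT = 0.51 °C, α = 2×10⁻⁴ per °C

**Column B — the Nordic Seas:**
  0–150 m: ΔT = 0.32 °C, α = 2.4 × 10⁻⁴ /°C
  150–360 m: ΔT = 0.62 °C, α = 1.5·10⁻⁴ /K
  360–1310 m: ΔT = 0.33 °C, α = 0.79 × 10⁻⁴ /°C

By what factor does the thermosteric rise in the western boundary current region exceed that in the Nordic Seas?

1.95

A 200 × 2.5×10⁻⁴ × 1.2 = 0.06000 m
A Layer 2: 0.51 × 2×10⁻⁴ × 480 = 0.04896 m
A total: 0.10896 m
B Layer 1: 150 × 2.4×10⁻⁴ × 0.32 = 0.01152 m
B 150–360 m: 0.62 × 210 × 1.5×10⁻⁴ = 0.01953 m
B Layer 3: 0.79×10⁻⁴ × 0.33 × 950 = 0.0247665 m
B total: 0.0558165 m
Ratio: 0.10896 / 0.0558165 ≈ 1.952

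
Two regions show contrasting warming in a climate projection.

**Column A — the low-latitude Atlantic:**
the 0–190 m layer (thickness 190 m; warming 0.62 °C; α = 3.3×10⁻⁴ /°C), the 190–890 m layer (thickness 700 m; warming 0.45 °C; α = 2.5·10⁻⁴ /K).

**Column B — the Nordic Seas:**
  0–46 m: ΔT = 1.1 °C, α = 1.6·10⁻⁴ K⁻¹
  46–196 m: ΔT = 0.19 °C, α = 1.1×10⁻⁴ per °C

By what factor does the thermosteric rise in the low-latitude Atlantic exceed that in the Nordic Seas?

10

A 0–190 m: 0.62 × 3.3×10⁻⁴ × 190 = 0.038874 m
A 0.45 × 700 × 2.5×10⁻⁴ = 0.07875 m
A total: 0.117624 m
B 1.1 × 46 × 1.6×10⁻⁴ = 0.008096 m
B 46–196 m: 150 × 0.19 × 1.1×10⁻⁴ = 0.003135 m
B total: 0.011231 m
Ratio: 0.117624 / 0.011231 ≈ 10.47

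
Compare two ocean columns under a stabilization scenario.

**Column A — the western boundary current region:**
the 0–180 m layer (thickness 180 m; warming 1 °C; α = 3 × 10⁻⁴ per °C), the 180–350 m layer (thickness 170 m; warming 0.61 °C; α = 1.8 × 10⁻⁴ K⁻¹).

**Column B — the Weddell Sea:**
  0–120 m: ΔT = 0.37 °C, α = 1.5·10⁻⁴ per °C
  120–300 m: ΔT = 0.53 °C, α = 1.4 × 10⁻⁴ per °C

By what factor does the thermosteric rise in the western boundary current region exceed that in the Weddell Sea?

A 0–180 m: 3×10⁻⁴ × 1 × 180 = 0.05400 m
A 180–350 m: 1.8×10⁻⁴ × 0.61 × 170 = 0.018666 m
A total: 0.072666 m
B Layer 1: 120 × 1.5×10⁻⁴ × 0.37 = 0.00666 m
B 180 × 1.4×10⁻⁴ × 0.53 = 0.013356 m
B total: 0.020016 m
Ratio: 0.072666 / 0.020016 ≈ 3.630

≈ 3.63×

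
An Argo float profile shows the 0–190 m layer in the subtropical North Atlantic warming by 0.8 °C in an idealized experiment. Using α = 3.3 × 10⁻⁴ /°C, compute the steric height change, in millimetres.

Δh = αΔT·H = 3.3×10⁻⁴ × 0.8 × 190 = 0.05016 m

Δh ≈ 50.2 mm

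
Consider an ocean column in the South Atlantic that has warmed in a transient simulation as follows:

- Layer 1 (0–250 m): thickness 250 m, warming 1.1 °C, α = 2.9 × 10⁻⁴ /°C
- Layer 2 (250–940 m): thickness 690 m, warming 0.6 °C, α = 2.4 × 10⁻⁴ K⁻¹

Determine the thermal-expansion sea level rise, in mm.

179 mm of thermosteric rise

0–250 m: 1.1 × 2.9×10⁻⁴ × 250 = 0.07975 m
690 × 0.6 × 2.4×10⁻⁴ = 0.09936 m
Δh = 0.07975 + 0.09936 = 0.17911 m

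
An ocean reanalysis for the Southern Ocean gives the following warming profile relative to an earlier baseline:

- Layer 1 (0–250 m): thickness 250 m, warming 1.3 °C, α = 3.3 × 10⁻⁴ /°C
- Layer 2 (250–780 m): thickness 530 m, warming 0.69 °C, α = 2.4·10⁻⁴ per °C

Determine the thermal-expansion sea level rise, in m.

0.195 m of thermosteric rise

Layer 1: 3.3×10⁻⁴ × 250 × 1.3 = 0.10725 m
250–780 m: 2.4×10⁻⁴ × 530 × 0.69 = 0.087768 m
Δh = 0.10725 + 0.087768 = 0.195018 m ≈ 0.195 m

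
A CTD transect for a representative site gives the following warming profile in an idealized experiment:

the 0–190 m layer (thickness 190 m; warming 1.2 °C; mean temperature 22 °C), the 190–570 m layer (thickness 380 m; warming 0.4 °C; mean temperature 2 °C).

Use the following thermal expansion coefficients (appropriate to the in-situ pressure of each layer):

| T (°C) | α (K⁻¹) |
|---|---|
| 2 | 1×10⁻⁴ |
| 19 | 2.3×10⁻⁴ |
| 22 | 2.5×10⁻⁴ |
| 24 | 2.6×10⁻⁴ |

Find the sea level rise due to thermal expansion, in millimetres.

72.2 mm of thermosteric rise

Layer 1 at 22 °C → α = 2.5×10⁻⁴ K⁻¹
Layer 2 at 2 °C → α = 1×10⁻⁴ K⁻¹
0–190 m: 2.5×10⁻⁴ × 1.2 × 190 = 0.05700 m
190–570 m: 380 × 0.4 × 1×10⁻⁴ = 0.01520 m
Δh = 0.05700 + 0.01520 = 0.07220 m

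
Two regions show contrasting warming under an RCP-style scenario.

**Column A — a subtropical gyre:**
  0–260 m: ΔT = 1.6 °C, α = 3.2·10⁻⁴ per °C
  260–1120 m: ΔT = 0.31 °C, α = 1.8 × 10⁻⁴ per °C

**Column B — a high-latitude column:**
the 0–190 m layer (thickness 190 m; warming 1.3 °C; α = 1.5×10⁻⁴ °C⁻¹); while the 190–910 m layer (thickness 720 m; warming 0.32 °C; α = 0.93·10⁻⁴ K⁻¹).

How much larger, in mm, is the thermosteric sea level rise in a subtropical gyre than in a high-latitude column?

120 mm

A Layer 1: 3.2×10⁻⁴ × 1.6 × 260 = 0.13312 m
A 860 × 0.31 × 1.8×10⁻⁴ = 0.047988 m
A total: 0.181108 m
B 1.5×10⁻⁴ × 1.3 × 190 = 0.03705 m
B Layer 2: 720 × 0.93×10⁻⁴ × 0.32 = 0.0214272 m
B total: 0.0584772 m
Difference: 0.181108 − 0.0584772 = 0.1226308 m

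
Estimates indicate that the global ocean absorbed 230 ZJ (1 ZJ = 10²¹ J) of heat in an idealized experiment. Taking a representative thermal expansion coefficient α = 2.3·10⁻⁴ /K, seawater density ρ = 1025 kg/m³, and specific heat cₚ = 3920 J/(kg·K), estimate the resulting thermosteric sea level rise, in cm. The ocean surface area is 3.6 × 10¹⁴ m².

Per unit area: Q = 230×10²¹ / (3.6×10¹⁴) ≈ 6.389×10⁸ J/m²
Δh = αQ/(ρcₚ) = 2.3×10⁻⁴ × 6.389×10⁸ / (1025 × 3920) ≈ 0.036572 m

3.7 cm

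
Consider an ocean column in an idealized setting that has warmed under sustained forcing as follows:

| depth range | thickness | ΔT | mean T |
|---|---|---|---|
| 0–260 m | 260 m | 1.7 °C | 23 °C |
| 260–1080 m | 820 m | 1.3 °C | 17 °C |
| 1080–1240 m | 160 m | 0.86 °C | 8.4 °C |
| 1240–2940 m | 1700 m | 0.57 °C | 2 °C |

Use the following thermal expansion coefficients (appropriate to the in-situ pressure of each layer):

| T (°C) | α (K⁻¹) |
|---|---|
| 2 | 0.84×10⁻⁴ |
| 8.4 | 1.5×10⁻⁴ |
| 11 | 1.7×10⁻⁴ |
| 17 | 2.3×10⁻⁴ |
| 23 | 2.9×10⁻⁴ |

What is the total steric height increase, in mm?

Δh ≈ 475 mm

Layer 1 at 23 °C → α = 2.9×10⁻⁴ K⁻¹
Layer 2 at 17 °C → α = 2.3×10⁻⁴ K⁻¹
Layer 3 at 8.4 °C → α = 1.5×10⁻⁴ K⁻¹
Layer 4 at 2 °C → α = 0.84×10⁻⁴ K⁻¹
0–260 m: 1.7 × 2.9×10⁻⁴ × 260 = 0.12818 m
1.3 × 820 × 2.3×10⁻⁴ = 0.24518 m
1080–1240 m: 0.86 × 1.5×10⁻⁴ × 160 = 0.02064 m
Layer 4: 1700 × 0.84×10⁻⁴ × 0.57 = 0.081396 m
Δh = 0.12818 + 0.24518 + 0.02064 + 0.081396 = 0.475396 m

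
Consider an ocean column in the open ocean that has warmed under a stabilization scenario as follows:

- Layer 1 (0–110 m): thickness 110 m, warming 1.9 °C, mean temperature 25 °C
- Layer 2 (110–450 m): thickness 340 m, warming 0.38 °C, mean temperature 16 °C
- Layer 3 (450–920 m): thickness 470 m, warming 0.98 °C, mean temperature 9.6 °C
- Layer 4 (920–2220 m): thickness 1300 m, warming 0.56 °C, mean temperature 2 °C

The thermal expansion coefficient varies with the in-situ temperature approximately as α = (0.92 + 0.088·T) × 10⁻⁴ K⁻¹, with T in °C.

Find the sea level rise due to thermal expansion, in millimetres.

260 mm

Layer 1: α = (0.92 + 0.088×25)×10⁻⁴ = 3.12×10⁻⁴ K⁻¹
Layer 2: α = (0.92 + 0.088×16)×10⁻⁴ = 2.328×10⁻⁴ K⁻¹
Layer 3: α = (0.92 + 0.088×9.6)×10⁻⁴ = 1.7648×10⁻⁴ K⁻¹
Layer 4: α = (0.92 + 0.088×2)×10⁻⁴ = 1.096×10⁻⁴ K⁻¹
Layer 1: 1.9 × 110 × 3.12×10⁻⁴ = 0.065208 m
Layer 2: 340 × 2.328×10⁻⁴ × 0.38 = 0.03007776 m
450–920 m: 0.98 × 470 × 1.7648×10⁻⁴ = 0.081286688 m
1300 × 0.56 × 1.096×10⁻⁴ = 0.0797888 m
Δh = 0.065208 + 0.03007776 + 0.081286688 + 0.0797888 = 0.256361248 m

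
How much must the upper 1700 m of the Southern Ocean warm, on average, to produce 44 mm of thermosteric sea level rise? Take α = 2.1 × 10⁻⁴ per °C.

ΔT = Δh/(αH) = 0.044 / (2.1×10⁻⁴ × 1700) ≈ 0.1232 K

ΔT ≈ 0.123 K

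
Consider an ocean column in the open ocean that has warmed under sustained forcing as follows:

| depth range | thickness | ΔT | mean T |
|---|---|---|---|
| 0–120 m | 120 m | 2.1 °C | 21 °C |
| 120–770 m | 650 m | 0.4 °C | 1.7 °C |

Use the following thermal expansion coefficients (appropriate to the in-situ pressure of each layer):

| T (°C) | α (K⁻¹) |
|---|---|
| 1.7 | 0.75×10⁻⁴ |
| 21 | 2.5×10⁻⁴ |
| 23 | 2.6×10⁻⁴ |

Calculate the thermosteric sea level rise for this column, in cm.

Layer 1 at 21 °C → α = 2.5×10⁻⁴ K⁻¹
Layer 2 at 1.7 °C → α = 0.75×10⁻⁴ K⁻¹
Layer 1: 120 × 2.5×10⁻⁴ × 2.1 = 0.06300 m
0.75×10⁻⁴ × 650 × 0.4 = 0.01950 m
Δh = 0.06300 + 0.01950 = 0.08250 m

8.25 cm of thermosteric rise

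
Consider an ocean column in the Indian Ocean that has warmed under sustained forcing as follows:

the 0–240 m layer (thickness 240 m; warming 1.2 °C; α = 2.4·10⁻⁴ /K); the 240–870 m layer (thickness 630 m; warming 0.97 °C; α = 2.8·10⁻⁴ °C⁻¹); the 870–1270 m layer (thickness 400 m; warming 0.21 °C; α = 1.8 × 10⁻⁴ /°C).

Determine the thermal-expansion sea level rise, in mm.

260 mm

Layer 1: 1.2 × 240 × 2.4×10⁻⁴ = 0.06912 m
Layer 2: 0.97 × 2.8×10⁻⁴ × 630 = 0.171108 m
1.8×10⁻⁴ × 400 × 0.21 = 0.01512 m
Δh = 0.06912 + 0.171108 + 0.01512 = 0.255348 m ≈ 260 mm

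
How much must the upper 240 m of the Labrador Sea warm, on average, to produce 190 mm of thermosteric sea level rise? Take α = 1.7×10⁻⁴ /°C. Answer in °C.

ΔT ≈ 4.7 °C

ΔT = Δh/(αH) = 0.19 / (1.7×10⁻⁴ × 240) ≈ 4.657 °C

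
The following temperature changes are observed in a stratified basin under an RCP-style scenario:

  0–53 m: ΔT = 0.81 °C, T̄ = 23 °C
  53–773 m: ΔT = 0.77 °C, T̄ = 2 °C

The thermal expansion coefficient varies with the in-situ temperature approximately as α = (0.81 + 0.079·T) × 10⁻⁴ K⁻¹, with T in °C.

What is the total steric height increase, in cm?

Layer 1: α = (0.81 + 0.079×23)×10⁻⁴ = 2.627×10⁻⁴ K⁻¹
Layer 2: α = (0.81 + 0.079×2)×10⁻⁴ = 0.968×10⁻⁴ K⁻¹
Layer 1: 2.627×10⁻⁴ × 0.81 × 53 = 0.011277711 m
53–773 m: 0.77 × 0.968×10⁻⁴ × 720 = 0.05366592 m
Δh = 0.011277711 + 0.05366592 = 0.064943631 m

about 6.49 cm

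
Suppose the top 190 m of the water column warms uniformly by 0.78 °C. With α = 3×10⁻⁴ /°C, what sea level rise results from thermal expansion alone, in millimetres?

44 mm of thermosteric rise

Δh = αΔT·H = 3×10⁻⁴ × 0.78 × 190 = 0.04446 m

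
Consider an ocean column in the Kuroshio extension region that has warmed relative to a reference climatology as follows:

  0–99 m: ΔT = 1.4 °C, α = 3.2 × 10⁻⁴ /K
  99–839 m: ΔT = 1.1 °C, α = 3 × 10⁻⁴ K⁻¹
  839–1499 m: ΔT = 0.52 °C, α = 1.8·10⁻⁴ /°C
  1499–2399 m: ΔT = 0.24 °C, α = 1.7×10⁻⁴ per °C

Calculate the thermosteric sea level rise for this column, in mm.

about 390 mm

0–99 m: 3.2×10⁻⁴ × 99 × 1.4 = 0.044352 m
3×10⁻⁴ × 740 × 1.1 = 0.24420 m
839–1499 m: 660 × 1.8×10⁻⁴ × 0.52 = 0.061776 m
Layer 4: 900 × 1.7×10⁻⁴ × 0.24 = 0.03672 m
Δh = 0.044352 + 0.24420 + 0.061776 + 0.03672 = 0.387048 m ≈ 390 mm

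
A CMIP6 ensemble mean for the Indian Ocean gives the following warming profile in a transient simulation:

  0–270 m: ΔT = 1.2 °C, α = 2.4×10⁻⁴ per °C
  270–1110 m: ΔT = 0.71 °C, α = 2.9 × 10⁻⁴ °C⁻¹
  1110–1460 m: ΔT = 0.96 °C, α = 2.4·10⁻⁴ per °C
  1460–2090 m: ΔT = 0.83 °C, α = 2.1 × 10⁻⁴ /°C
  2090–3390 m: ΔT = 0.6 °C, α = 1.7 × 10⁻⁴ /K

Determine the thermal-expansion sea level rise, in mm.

270 × 1.2 × 2.4×10⁻⁴ = 0.07776 m
Layer 2: 840 × 2.9×10⁻⁴ × 0.71 = 0.172956 m
2.4×10⁻⁴ × 0.96 × 350 = 0.08064 m
1460–2090 m: 2.1×10⁻⁴ × 630 × 0.83 = 0.109809 m
0.6 × 1.7×10⁻⁴ × 1300 = 0.13260 m
Δh = 0.07776 + 0.172956 + 0.08064 + 0.109809 + 0.13260 = 0.573765 m

Δh = 570 mm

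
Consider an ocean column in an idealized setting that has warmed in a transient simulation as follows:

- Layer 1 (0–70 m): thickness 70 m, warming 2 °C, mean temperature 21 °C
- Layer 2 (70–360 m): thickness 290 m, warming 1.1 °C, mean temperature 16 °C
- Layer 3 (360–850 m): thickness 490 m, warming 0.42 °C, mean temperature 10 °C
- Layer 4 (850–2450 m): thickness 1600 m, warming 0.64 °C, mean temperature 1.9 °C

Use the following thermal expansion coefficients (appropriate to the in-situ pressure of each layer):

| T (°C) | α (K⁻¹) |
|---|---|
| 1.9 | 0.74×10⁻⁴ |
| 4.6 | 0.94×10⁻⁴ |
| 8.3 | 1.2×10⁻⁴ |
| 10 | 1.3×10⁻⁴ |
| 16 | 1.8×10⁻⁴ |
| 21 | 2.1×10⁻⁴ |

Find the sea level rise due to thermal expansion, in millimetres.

Δh ≈ 189 mm

Layer 1 at 21 °C → α = 2.1×10⁻⁴ K⁻¹
Layer 2 at 16 °C → α = 1.8×10⁻⁴ K⁻¹
Layer 3 at 10 °C → α = 1.3×10⁻⁴ K⁻¹
Layer 4 at 1.9 °C → α = 0.74×10⁻⁴ K⁻¹
0–70 m: 2 × 2.1×10⁻⁴ × 70 = 0.02940 m
70–360 m: 290 × 1.8×10⁻⁴ × 1.1 = 0.05742 m
360–850 m: 1.3×10⁻⁴ × 490 × 0.42 = 0.026754 m
850–2450 m: 0.74×10⁻⁴ × 0.64 × 1600 = 0.075776 m
Δh = 0.02940 + 0.05742 + 0.026754 + 0.075776 = 0.18935 m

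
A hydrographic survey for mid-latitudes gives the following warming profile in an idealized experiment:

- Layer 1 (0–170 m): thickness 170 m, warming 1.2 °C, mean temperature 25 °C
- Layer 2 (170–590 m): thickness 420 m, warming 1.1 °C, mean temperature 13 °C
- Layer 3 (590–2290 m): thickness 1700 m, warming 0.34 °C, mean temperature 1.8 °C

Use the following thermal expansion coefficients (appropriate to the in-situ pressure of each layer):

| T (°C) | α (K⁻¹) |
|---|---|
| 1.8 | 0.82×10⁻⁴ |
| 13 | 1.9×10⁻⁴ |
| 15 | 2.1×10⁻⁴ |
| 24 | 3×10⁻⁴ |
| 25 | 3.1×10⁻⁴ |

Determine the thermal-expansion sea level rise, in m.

Layer 1 at 25 °C → α = 3.1×10⁻⁴ K⁻¹
Layer 2 at 13 °C → α = 1.9×10⁻⁴ K⁻¹
Layer 3 at 1.8 °C → α = 0.82×10⁻⁴ K⁻¹
3.1×10⁻⁴ × 170 × 1.2 = 0.06324 m
170–590 m: 420 × 1.9×10⁻⁴ × 1.1 = 0.08778 m
Layer 3: 1700 × 0.82×10⁻⁴ × 0.34 = 0.047396 m
Δh = 0.06324 + 0.08778 + 0.047396 = 0.198416 m

Δh = 0.198 m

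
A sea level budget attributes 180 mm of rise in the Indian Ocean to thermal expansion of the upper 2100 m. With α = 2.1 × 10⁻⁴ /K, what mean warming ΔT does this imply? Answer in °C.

ΔT = Δh/(αH) = 0.18 / (2.1×10⁻⁴ × 2100) ≈ 0.4082 °C

ΔT ≈ 0.408 °C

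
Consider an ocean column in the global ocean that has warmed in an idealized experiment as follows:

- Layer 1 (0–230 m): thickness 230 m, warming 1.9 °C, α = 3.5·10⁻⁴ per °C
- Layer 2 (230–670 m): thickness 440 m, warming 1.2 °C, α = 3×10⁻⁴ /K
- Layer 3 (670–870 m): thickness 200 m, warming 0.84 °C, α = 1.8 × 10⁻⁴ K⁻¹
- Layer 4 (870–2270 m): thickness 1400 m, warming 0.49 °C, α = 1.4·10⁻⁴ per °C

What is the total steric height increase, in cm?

Layer 1: 3.5×10⁻⁴ × 1.9 × 230 = 0.15295 m
230–670 m: 1.2 × 440 × 3×10⁻⁴ = 0.15840 m
Layer 3: 1.8×10⁻⁴ × 200 × 0.84 = 0.03024 m
Layer 4: 1400 × 1.4×10⁻⁴ × 0.49 = 0.09604 m
Δh = 0.15295 + 0.15840 + 0.03024 + 0.09604 = 0.43763 m ≈ 43.8 cm

Δh ≈ 43.8 cm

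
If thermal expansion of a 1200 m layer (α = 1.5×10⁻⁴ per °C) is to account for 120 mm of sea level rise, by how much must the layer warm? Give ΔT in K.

ΔT = Δh/(αH) = 0.12 / (1.5×10⁻⁴ × 1200) ≈ 0.6667 K

about 0.667 K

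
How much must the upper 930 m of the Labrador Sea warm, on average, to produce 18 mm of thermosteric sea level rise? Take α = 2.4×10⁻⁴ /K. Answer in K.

about 0.081 K

ΔT = Δh/(αH) = 0.018 / (2.4×10⁻⁴ × 930) ≈ 0.08065 K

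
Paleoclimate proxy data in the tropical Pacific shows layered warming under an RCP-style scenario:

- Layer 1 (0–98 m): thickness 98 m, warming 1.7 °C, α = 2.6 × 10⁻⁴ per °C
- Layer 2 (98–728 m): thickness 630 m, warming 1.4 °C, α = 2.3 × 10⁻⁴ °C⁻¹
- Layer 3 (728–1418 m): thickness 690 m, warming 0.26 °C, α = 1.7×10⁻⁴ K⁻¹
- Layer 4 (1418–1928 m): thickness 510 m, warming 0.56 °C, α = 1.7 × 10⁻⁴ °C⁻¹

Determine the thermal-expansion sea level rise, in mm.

Layer 1: 98 × 1.7 × 2.6×10⁻⁴ = 0.043316 m
98–728 m: 630 × 1.4 × 2.3×10⁻⁴ = 0.20286 m
0.26 × 690 × 1.7×10⁻⁴ = 0.030498 m
Layer 4: 1.7×10⁻⁴ × 510 × 0.56 = 0.048552 m
Δh = 0.043316 + 0.20286 + 0.030498 + 0.048552 = 0.325226 m

330 mm of thermosteric rise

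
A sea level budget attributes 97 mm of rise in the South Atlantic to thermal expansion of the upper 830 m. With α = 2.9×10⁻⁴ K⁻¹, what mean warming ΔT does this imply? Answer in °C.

0.403 °C

ΔT = Δh/(αH) = 0.097 / (2.9×10⁻⁴ × 830) ≈ 0.4030 °C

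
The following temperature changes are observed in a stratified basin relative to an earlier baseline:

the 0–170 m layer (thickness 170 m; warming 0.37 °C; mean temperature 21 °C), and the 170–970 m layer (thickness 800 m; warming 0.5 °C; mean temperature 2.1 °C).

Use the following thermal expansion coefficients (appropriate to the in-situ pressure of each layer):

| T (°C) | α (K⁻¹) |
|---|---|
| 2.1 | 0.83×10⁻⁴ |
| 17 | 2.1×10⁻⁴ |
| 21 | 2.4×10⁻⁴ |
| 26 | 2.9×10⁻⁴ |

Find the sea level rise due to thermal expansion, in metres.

Δh = 0.0483 m

Layer 1 at 21 °C → α = 2.4×10⁻⁴ K⁻¹
Layer 2 at 2.1 °C → α = 0.83×10⁻⁴ K⁻¹
0–170 m: 170 × 2.4×10⁻⁴ × 0.37 = 0.015096 m
0.5 × 0.83×10⁻⁴ × 800 = 0.03320 m
Δh = 0.015096 + 0.03320 = 0.048296 m ≈ 0.0483 m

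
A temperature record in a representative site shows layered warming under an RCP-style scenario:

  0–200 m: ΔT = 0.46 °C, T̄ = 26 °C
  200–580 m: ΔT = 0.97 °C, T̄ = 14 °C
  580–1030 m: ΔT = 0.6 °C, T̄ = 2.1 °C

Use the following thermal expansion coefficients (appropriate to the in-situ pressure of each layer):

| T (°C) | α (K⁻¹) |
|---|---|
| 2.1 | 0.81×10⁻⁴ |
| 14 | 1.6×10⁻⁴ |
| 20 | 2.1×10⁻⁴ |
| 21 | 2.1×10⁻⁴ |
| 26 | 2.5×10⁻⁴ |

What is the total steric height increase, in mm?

Layer 1 at 26 °C → α = 2.5×10⁻⁴ K⁻¹
Layer 2 at 14 °C → α = 1.6×10⁻⁴ K⁻¹
Layer 3 at 2.1 °C → α = 0.81×10⁻⁴ K⁻¹
Layer 1: 200 × 2.5×10⁻⁴ × 0.46 = 0.02300 m
Layer 2: 1.6×10⁻⁴ × 0.97 × 380 = 0.058976 m
580–1030 m: 450 × 0.6 × 0.81×10⁻⁴ = 0.02187 m
Δh = 0.02300 + 0.058976 + 0.02187 = 0.103846 m ≈ 104 mm

Δh ≈ 104 mm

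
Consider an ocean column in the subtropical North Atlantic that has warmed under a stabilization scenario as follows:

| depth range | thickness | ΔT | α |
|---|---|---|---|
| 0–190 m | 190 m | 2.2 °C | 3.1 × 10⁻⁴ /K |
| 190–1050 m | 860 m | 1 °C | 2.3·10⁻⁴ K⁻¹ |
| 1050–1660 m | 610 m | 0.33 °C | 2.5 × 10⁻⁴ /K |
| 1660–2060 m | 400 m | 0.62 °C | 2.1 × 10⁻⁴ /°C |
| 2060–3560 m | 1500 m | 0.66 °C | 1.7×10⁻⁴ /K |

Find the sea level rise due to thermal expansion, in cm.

Layer 1: 2.2 × 3.1×10⁻⁴ × 190 = 0.12958 m
Layer 2: 1 × 2.3×10⁻⁴ × 860 = 0.19780 m
2.5×10⁻⁴ × 0.33 × 610 = 0.050325 m
Layer 4: 2.1×10⁻⁴ × 0.62 × 400 = 0.05208 m
Layer 5: 1.7×10⁻⁴ × 1500 × 0.66 = 0.16830 m
Δh = 0.12958 + 0.19780 + 0.050325 + 0.05208 + 0.16830 = 0.598085 m ≈ 59.8 cm

Δh = 59.8 cm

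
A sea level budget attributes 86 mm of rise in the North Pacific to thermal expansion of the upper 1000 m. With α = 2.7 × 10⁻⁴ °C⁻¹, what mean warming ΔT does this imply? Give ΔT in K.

ΔT ≈ 0.32 K

ΔT = Δh/(αH) = 0.086 / (2.7×10⁻⁴ × 1000) ≈ 0.3185 K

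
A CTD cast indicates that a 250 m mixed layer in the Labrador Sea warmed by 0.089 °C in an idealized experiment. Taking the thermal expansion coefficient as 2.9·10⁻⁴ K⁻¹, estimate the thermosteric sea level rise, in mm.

Δh = αΔT·H = 2.9×10⁻⁴ × 0.089 × 250 = 0.0064525 m

about 6.5 mm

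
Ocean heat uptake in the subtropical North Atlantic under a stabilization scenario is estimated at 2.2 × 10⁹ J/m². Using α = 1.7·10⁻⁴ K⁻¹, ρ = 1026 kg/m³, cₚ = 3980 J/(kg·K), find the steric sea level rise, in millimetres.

91.6 mm of thermosteric rise

Δh = αQ/(ρcₚ) = 1.7×10⁻⁴ × 2.2×10⁹ / (1026 × 3980) ≈ 0.091589 m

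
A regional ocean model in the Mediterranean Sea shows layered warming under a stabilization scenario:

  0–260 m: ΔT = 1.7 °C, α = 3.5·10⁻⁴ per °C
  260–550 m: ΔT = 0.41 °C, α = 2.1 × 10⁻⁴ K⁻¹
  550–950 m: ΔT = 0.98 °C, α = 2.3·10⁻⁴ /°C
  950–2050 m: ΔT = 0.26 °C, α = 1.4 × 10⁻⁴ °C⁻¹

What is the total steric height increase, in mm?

Layer 1: 3.5×10⁻⁴ × 1.7 × 260 = 0.15470 m
0.41 × 2.1×10⁻⁴ × 290 = 0.024969 m
Layer 3: 400 × 2.3×10⁻⁴ × 0.98 = 0.09016 m
0.26 × 1100 × 1.4×10⁻⁴ = 0.04004 m
Δh = 0.15470 + 0.024969 + 0.09016 + 0.04004 = 0.309869 m

Δh = 310 mm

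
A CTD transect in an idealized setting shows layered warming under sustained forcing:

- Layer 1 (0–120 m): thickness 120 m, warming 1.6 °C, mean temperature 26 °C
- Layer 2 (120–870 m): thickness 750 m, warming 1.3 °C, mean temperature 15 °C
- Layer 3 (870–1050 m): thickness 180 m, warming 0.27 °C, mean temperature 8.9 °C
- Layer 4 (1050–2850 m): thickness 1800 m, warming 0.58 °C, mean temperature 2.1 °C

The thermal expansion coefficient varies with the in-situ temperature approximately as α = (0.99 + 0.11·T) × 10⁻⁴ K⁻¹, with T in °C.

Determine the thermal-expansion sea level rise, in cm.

Layer 1: α = (0.99 + 0.11×26)×10⁻⁴ = 3.85×10⁻⁴ K⁻¹
Layer 2: α = (0.99 + 0.11×15)×10⁻⁴ = 2.64×10⁻⁴ K⁻¹
Layer 3: α = (0.99 + 0.11×8.9)×10⁻⁴ = 1.969×10⁻⁴ K⁻¹
Layer 4: α = (0.99 + 0.11×2.1)×10⁻⁴ = 1.221×10⁻⁴ K⁻¹
3.85×10⁻⁴ × 1.6 × 120 = 0.07392 m
Layer 2: 1.3 × 750 × 2.64×10⁻⁴ = 0.25740 m
Layer 3: 0.27 × 1.969×10⁻⁴ × 180 = 0.00956934 m
1050–2850 m: 0.58 × 1.221×10⁻⁴ × 1800 = 0.1274724 m
Δh = 0.07392 + 0.25740 + 0.00956934 + 0.1274724 = 0.46836174 m ≈ 46.8 cm

46.8 cm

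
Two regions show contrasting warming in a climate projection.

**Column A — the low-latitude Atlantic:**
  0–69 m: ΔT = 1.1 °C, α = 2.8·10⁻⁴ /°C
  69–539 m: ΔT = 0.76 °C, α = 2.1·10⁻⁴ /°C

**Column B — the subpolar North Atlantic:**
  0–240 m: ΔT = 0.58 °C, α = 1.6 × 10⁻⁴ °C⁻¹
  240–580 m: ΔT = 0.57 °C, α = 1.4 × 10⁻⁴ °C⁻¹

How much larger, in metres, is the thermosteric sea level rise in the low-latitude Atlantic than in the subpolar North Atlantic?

A Layer 1: 69 × 1.1 × 2.8×10⁻⁴ = 0.021252 m
A Layer 2: 0.76 × 2.1×10⁻⁴ × 470 = 0.075012 m
A total: 0.096264 m
B 240 × 1.6×10⁻⁴ × 0.58 = 0.022272 m
B 340 × 0.57 × 1.4×10⁻⁴ = 0.027132 m
B total: 0.049404 m
Difference: 0.096264 − 0.049404 = 0.04686 m

0.047 m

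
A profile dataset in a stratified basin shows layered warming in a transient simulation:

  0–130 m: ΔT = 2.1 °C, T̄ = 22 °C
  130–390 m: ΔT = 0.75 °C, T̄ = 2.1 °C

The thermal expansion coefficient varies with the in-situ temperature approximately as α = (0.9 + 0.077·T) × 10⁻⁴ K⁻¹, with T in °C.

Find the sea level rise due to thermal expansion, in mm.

Layer 1: α = (0.9 + 0.077×22)×10⁻⁴ = 2.594×10⁻⁴ K⁻¹
Layer 2: α = (0.9 + 0.077×2.1)×10⁻⁴ = 1.0617×10⁻⁴ K⁻¹
Layer 1: 2.1 × 130 × 2.594×10⁻⁴ = 0.0708162 m
1.0617×10⁻⁴ × 0.75 × 260 = 0.02070315 m
Δh = 0.0708162 + 0.02070315 = 0.09151935 m ≈ 91.5 mm

91.5 mm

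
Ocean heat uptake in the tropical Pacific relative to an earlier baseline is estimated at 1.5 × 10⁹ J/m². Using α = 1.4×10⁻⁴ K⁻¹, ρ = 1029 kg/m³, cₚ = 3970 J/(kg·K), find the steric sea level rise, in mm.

Δh = αQ/(ρcₚ) = 1.4×10⁻⁴ × 1.5×10⁹ / (1029 × 3970) ≈ 0.051406 m

51.4 mm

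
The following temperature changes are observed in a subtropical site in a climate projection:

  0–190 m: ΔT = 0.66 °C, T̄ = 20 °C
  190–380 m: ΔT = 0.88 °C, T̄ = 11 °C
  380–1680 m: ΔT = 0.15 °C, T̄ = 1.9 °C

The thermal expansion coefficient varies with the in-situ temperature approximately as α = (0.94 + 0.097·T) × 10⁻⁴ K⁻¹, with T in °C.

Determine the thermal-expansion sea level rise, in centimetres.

Layer 1: α = (0.94 + 0.097×20)×10⁻⁴ = 2.88×10⁻⁴ K⁻¹
Layer 2: α = (0.94 + 0.097×11)×10⁻⁴ = 2.007×10⁻⁴ K⁻¹
Layer 3: α = (0.94 + 0.097×1.9)×10⁻⁴ = 1.1243×10⁻⁴ K⁻¹
0–190 m: 0.66 × 190 × 2.88×10⁻⁴ = 0.0361152 m
Layer 2: 0.88 × 2.007×10⁻⁴ × 190 = 0.03355704 m
380–1680 m: 1300 × 1.1243×10⁻⁴ × 0.15 = 0.02192385 m
Δh = 0.0361152 + 0.03355704 + 0.02192385 = 0.09159609 m ≈ 9.2 cm

about 9.2 cm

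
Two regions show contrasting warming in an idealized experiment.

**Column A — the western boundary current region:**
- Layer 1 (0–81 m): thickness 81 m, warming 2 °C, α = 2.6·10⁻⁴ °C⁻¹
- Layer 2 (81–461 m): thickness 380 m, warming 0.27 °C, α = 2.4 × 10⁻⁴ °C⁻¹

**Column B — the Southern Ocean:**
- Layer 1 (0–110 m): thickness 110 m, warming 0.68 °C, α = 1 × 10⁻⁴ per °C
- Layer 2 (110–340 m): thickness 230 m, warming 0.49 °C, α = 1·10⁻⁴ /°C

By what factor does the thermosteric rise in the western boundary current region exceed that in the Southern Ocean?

A Layer 1: 2 × 81 × 2.6×10⁻⁴ = 0.04212 m
A Layer 2: 0.27 × 2.4×10⁻⁴ × 380 = 0.024624 m
A total: 0.066744 m
B 0–110 m: 1×10⁻⁴ × 110 × 0.68 = 0.00748 m
B Layer 2: 0.49 × 1×10⁻⁴ × 230 = 0.01127 m
B total: 0.01875 m
Ratio: 0.066744 / 0.01875 ≈ 3.560

≈ 3.6×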